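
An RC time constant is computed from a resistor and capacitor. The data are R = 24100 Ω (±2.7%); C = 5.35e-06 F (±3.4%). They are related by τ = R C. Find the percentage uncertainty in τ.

4.34%

For a monomial τ ∝ R, C, fractional errors add in quadrature:
  (1·δR/R)² = (1×0.0270)² = 0.000729;  (1·δC/C)² = (1×0.0340)² = 0.00116
δτ/τ = √(0.00189) = 0.0434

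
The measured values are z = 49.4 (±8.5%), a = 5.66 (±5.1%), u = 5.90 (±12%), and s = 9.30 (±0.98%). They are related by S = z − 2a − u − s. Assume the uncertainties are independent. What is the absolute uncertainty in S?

S is a linear combination, so absolute uncertainties add in quadrature:
  (δz)² = 17.6;  (2·δa)² = 0.333;  (δu)² = 0.501;  (δs)² = 0.00831
δS = √(18.5) = 4.30

4.30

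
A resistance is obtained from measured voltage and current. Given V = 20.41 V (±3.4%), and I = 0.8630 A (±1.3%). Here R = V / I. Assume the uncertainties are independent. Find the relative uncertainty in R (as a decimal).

0.0364

Products/powers → add relative errors in quadrature, weighted by exponent:
  (1·δV/V)² = (1×0.0340)² = 0.00116;  (-1·δI/I)² = (-1×0.0130)² = 0.000169
δR/R = √(0.00133) = 0.0364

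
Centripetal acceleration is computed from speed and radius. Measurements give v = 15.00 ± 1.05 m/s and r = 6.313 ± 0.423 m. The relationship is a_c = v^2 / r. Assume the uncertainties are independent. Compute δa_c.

5.53 m/s^2

For a monomial a_c ∝ v^2, r^-1, fractional errors add in quadrature:
  (2·δv/v)² = (2×0.0700)² = 0.0196;  (-1·δr/r)² = (-1×0.0670)² = 0.00449
δa_c/a_c = √(0.0241) = 0.155
a_c = 35.64 m/s^2, so δa_c = 0.155 × 35.64 = 5.53 m/s^2.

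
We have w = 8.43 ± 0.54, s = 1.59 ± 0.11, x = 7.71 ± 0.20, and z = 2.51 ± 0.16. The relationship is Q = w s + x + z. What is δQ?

1.29

Let p = w·s = 13.4. δp/p = √((1·δw/w)² + (1·δs/s)²) = √(0.00410 + 0.00479) = 0.0943, so δp = 1.26.
Q = p + x + z: δQ = √(δp² + δx² + δz²) = √(1.60 + 0.0400 + 0.0256) = 1.29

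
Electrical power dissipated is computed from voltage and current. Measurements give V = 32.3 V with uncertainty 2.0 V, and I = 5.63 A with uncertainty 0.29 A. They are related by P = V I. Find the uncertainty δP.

Each factor contributes (exponent × relative error)² to (δP/P)²:
  (1·δV/V)² = (1×0.0619)² = 0.00383;  (1·δI/I)² = (1×0.0515)² = 0.00265
δP/P = √(0.00649) = 0.0805
P = 182 W, so δP = 0.0805 × 182 = 14.6 W.

14.6 W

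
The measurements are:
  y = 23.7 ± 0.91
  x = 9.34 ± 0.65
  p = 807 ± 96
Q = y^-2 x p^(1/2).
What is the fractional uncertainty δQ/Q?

Relative error in a monomial: (δQ/Q)² = Σ (nᵢ · δxᵢ/xᵢ)².
  (-2·δy/y)² = (-2×0.0384)² = 0.00590;  (1·δx/x)² = (1×0.0696)² = 0.00484;  (½·δp/p)² = (0.5×0.119)² = 0.00354
δQ/Q = √(0.0143) = 0.119

0.119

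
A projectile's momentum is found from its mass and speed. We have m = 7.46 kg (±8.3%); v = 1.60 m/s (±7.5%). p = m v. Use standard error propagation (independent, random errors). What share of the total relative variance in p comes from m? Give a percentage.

(δp/p)² = (1·δm/m)² + (1·δv/v)²
  m term: (1×0.0830)² = 0.00689
  v term: (1×0.0750)² = 0.00562
Total = 0.0125. Share from m = 0.00689/0.0125 = 0.551.

55.1%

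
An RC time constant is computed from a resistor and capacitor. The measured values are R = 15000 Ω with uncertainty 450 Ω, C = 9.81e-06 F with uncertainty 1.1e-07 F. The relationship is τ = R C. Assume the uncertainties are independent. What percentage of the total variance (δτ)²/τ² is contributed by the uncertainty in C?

(δτ/τ)² = (1·δR/R)² + (1·δC/C)²
  R term: (1×0.0300)² = 0.000900
  C term: (1×0.0112)² = 0.000126
Total = 0.00103. Share from C = 0.000126/0.00103 = 0.123.

12.3%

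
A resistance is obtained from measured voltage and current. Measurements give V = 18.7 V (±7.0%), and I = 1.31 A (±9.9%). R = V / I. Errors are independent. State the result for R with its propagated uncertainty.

Products/powers → add relative errors in quadrature, weighted by exponent:
  (1·δV/V)² = (1×0.0700)² = 0.00490;  (-1·δI/I)² = (-1×0.0990)² = 0.00980
δR/R = √(0.0147) = 0.121
R = 14.3 Ω, so δR = 0.121 × 14.3 = 1.73 Ω.

14.3 ± 1.73 Ω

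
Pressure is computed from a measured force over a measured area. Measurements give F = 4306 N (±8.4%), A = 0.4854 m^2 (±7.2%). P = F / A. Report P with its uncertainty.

8871 ± 981 Pa

P is a product of powers, so relative uncertainties combine in quadrature:
  (1·δF/F)² = (1×0.0840)² = 0.00706;  (-1·δA/A)² = (-1×0.0720)² = 0.00518
δP/P = √(0.0122) = 0.111
P = 8871 Pa, so δP = 0.111 × 8871 = 981 Pa.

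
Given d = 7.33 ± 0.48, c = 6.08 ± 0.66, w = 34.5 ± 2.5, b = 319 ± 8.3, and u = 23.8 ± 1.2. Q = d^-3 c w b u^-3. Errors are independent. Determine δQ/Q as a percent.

28.1%

Q is a product of powers, so relative uncertainties combine in quadrature:
  (-3·δd/d)² = (-3×0.0655)² = 0.0386;  (1·δc/c)² = (1×0.109)² = 0.0118;  (1·δw/w)² = (1×0.0725)² = 0.00525;  (1·δb/b)² = (1×0.0260)² = 0.000677;  (-3·δu/u)² = (-3×0.0504)² = 0.0229
δQ/Q = √(0.0792) = 0.281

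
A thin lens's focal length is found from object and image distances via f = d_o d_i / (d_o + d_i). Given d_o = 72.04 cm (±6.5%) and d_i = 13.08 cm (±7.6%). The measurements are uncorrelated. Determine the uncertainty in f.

0.721 cm

∂f/∂d_o = (d_i/(d_o+d_i))² = 0.0236;  ∂f/∂d_i = (d_o/(d_o+d_i))² = 0.716
δf = √((∂f/∂d_o · δd_o)² + (∂f/∂d_i · δd_i)²) = √(0.0122 + 0.507) = 0.721 cm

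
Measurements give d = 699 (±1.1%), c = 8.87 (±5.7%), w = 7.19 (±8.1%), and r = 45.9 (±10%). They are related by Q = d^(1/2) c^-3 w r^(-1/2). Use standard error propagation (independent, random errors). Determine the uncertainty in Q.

0.00787

Products/powers → add relative errors in quadrature, weighted by exponent:
  (½·δd/d)² = (0.5×0.0110)² = 3.03e-05;  (-3·δc/c)² = (-3×0.0570)² = 0.0292;  (1·δw/w)² = (1×0.0810)² = 0.00656;  (−½·δr/r)² = (-0.5×0.100)² = 0.00250
δQ/Q = √(0.0383) = 0.196
Q = 0.0402, so δQ = 0.196 × 0.0402 = 0.00787.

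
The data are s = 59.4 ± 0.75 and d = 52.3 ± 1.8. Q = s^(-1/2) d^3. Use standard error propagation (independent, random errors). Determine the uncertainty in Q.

1920

Relative error in a monomial: (δQ/Q)² = Σ (nᵢ · δxᵢ/xᵢ)².
  (−½·δs/s)² = (-0.5×0.0126)² = 3.99e-05;  (3·δd/d)² = (3×0.0344)² = 0.0107
δQ/Q = √(0.0107) = 0.103
Q = 18600, so δQ = 0.103 × 18600 = 1920.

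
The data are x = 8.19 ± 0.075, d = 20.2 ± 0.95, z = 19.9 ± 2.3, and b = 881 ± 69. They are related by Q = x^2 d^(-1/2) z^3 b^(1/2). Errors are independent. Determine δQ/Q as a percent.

35.0%

Since Q is a product/quotient, work with relative uncertainties:
  (2·δx/x)² = (2×0.00916)² = 0.000335;  (−½·δd/d)² = (-0.5×0.0470)² = 0.000553;  (3·δz/z)² = (3×0.116)² = 0.120;  (½·δb/b)² = (0.5×0.0783)² = 0.00153
δQ/Q = √(0.123) = 0.350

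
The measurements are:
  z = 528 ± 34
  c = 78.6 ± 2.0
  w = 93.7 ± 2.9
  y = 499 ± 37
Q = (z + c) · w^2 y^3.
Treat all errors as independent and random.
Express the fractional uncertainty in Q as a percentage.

23.8%

Let u = z + c = 607. δu = √(δz² + δc²) = √(1160 + 4.00) = 34.1, so δu/u = 0.0561.
Q is then a monomial in u, w, y:
δQ/Q = √((δu/u)² + (2·δw/w)² + (3·δy/y)²) = √(0.00315 + 0.00383 + 0.0495) = 0.238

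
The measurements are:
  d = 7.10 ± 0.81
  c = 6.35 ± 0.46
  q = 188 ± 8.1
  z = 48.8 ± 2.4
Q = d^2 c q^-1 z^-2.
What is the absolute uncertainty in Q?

0.000188

Products/powers → add relative errors in quadrature, weighted by exponent:
  (2·δd/d)² = (2×0.114)² = 0.0521;  (1·δc/c)² = (1×0.0724)² = 0.00525;  (-1·δq/q)² = (-1×0.0431)² = 0.00186;  (-2·δz/z)² = (-2×0.0492)² = 0.00967
δQ/Q = √(0.0688) = 0.262
Q = 0.000715, so δQ = 0.262 × 0.000715 = 0.000188.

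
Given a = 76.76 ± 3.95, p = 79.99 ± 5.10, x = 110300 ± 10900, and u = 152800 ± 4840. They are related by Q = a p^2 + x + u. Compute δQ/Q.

Let w = a·p^2 = 491100. δw/w = √((1·δa/a)² + (2·δp/p)²) = √(0.00265 + 0.0163) = 0.138, so δw = 67500.
Q = w + x + u: δQ = √(δw² + δx² + δu²) = √(4.56e+09 + 1.19e+08 + 2.34e+07) = 68600
Q = 754200, so δQ/Q = 68600/754200 = 0.0909.

0.0909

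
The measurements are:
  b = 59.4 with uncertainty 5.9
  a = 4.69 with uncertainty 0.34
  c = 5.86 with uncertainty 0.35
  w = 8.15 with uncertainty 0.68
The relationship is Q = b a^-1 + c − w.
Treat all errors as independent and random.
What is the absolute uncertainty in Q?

Let p = b·a^-1 = 12.7. δp/p = √((1·δb/b)² + (-1·δa/a)²) = √(0.00987 + 0.00526) = 0.123, so δp = 1.56.
Q = p + c − w: δQ = √(δp² + δc² + δw²) = √(2.43 + 0.122 + 0.462) = 1.74

1.74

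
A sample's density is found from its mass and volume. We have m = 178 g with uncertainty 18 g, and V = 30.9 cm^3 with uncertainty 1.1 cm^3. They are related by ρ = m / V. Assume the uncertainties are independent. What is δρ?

For a monomial ρ ∝ m, V^-1, fractional errors add in quadrature:
  (1·δm/m)² = (1×0.101)² = 0.0102;  (-1·δV/V)² = (-1×0.0356)² = 0.00127
δρ/ρ = √(0.0115) = 0.107
ρ = 5.76 g/cm^3, so δρ = 0.107 × 5.76 = 0.618 g/cm^3.

0.618 g/cm^3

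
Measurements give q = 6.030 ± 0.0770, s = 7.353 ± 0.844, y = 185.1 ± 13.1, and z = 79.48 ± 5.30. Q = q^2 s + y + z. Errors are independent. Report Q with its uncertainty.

531.9 ± 34.5

Let p = q^2·s = 267.4. δp/p = √((2·δq/q)² + (1·δs/s)²) = √(0.000652 + 0.0132) = 0.118, so δp = 31.4.
Q = p + y + z: δQ = √(δp² + δy² + δz²) = √(988 + 172 + 28.1) = 34.5
Q = 531.9.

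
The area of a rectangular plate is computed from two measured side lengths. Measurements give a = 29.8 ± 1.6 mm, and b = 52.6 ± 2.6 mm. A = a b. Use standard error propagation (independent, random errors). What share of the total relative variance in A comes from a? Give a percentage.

54.1%

(δA/A)² = (1·δa/a)² + (1·δb/b)²
  a term: (1×0.0537)² = 0.00288
  b term: (1×0.0494)² = 0.00244
Total = 0.00533. Share from a = 0.00288/0.00533 = 0.541.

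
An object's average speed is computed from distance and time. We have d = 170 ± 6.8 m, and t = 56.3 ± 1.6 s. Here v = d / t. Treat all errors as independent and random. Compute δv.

Each factor contributes (exponent × relative error)² to (δv/v)²:
  (1·δd/d)² = (1×0.0400)² = 0.00160;  (-1·δt/t)² = (-1×0.0284)² = 0.000808
δv/v = √(0.00241) = 0.0491
v = 3.02 m/s, so δv = 0.0491 × 3.02 = 0.148 m/s.

0.148 m/s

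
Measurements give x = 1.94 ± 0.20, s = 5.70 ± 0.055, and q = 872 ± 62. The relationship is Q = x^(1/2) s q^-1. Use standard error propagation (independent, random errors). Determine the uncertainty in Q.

0.000804

Q is a product of powers, so relative uncertainties combine in quadrature:
  (½·δx/x)² = (0.5×0.103)² = 0.00266;  (1·δs/s)² = (1×0.00965)² = 9.31e-05;  (-1·δq/q)² = (-1×0.0711)² = 0.00506
δQ/Q = √(0.00781) = 0.0883
Q = 0.00910, so δQ = 0.0883 × 0.00910 = 0.000804.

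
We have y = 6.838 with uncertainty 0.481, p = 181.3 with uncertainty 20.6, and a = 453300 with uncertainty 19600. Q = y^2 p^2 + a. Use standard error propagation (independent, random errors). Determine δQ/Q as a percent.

Let w = y^2·p^2 = 1.537e+06. δw/w = √((2·δy/y)² + (2·δp/p)²) = √(0.0198 + 0.0516) = 0.267, so δw = 4.11e+05.
Q = w + a: δQ = √(δw² + δa²) = √(1.69e+11 + 3.84e+08) = 4.11e+05
Q = 1.99e+06, so δQ/Q = 4.11e+05/1.99e+06 = 0.207.

20.7%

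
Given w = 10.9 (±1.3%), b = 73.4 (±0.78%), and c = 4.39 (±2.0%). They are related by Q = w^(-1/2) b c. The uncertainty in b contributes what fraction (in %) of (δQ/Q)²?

12.1%

(δQ/Q)² = (−½·δw/w)² + (1·δb/b)² + (1·δc/c)²
  w term: (-0.5×0.0130)² = 4.23e-05
  b term: (1×0.00780)² = 6.08e-05
  c term: (1×0.0200)² = 0.000400
Total = 0.000503. Share from b = 6.08e-05/0.000503 = 0.121.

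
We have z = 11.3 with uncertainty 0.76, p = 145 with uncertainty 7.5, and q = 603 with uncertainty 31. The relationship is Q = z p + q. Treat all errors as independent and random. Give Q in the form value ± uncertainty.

2240 ± 142

Let w = z·p = 1640. δw/w = √((1·δz/z)² + (1·δp/p)²) = √(0.00452 + 0.00268) = 0.0848, so δw = 139.
Q = w + q: δQ = √(δw² + δq²) = √(19300 + 961) = 142
Q = 2240.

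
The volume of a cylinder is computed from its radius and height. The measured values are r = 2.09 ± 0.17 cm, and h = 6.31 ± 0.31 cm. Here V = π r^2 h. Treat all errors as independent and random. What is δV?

For a monomial V ∝ r^2, h, fractional errors add in quadrature:
  (2·δr/r)² = (2×0.0813)² = 0.0265;  (1·δh/h)² = (1×0.0491)² = 0.00241
δV/V = √(0.0289) = 0.170
V = 86.6 cm^3, so δV = 0.170 × 86.6 = 14.7 cm^3.

14.7 cm^3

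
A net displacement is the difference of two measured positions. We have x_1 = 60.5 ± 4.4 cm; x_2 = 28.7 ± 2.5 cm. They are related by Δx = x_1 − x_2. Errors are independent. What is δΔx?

Each term contributes (cᵢ δxᵢ)² to (δΔx)²:
  (δx_1)² = 19.4;  (δx_2)² = 6.25
δΔx = √(25.6) = 5.06 cm

5.06 cm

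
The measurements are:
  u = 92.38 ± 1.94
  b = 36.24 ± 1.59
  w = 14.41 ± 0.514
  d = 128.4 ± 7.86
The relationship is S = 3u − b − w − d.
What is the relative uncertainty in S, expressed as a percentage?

Each term contributes (cᵢ δxᵢ)² to (δS)²:
  (3·δu)² = 33.9;  (δb)² = 2.53;  (δw)² = 0.264;  (δd)² = 61.8
δS = √(98.4) = 9.92
S = 98.09, so δS/S = 9.92/98.09 = 0.101.

10.1%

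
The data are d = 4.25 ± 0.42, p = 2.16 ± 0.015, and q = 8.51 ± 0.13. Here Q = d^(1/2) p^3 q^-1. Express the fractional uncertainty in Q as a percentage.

5.58%

For a monomial Q ∝ d^(1/2), p^3, q^-1, fractional errors add in quadrature:
  (½·δd/d)² = (0.5×0.0988)² = 0.00244;  (3·δp/p)² = (3×0.00694)² = 0.000434;  (-1·δq/q)² = (-1×0.0153)² = 0.000233
δQ/Q = √(0.00311) = 0.0558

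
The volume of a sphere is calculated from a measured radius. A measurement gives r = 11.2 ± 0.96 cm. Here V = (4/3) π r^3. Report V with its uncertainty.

Each factor contributes (exponent × relative error)² to (δV/V)²:
  (3·δr/r)² = (3×0.0857)² = 0.0661
δV/V = √(0.0661) = 0.257
V = 5880 cm^3, so δV = 0.257 × 5880 = 1510 cm^3.

5880 ± 1510 cm^3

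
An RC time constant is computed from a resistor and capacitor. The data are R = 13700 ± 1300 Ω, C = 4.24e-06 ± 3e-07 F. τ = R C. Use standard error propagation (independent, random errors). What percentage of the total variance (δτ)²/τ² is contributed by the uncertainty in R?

64.3%

(δτ/τ)² = (1·δR/R)² + (1·δC/C)²
  R term: (1×0.0949)² = 0.00900
  C term: (1×0.0708)² = 0.00501
Total = 0.0140. Share from R = 0.00900/0.0140 = 0.643.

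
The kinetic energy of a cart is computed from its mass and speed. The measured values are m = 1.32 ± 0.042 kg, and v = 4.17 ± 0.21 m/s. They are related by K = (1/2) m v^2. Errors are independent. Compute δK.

Products/powers → add relative errors in quadrature, weighted by exponent:
  (1·δm/m)² = (1×0.0318)² = 0.00101;  (2·δv/v)² = (2×0.0504)² = 0.0101
δK/K = √(0.0112) = 0.106
K = 11.5 J, so δK = 0.106 × 11.5 = 1.21 J.

1.21 J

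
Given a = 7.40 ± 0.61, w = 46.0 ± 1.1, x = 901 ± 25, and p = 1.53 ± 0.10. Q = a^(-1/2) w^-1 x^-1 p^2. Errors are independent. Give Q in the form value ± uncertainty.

Since Q is a product/quotient, work with relative uncertainties:
  (−½·δa/a)² = (-0.5×0.0824)² = 0.00170;  (-1·δw/w)² = (-1×0.0239)² = 0.000572;  (-1·δx/x)² = (-1×0.0277)² = 0.000770;  (2·δp/p)² = (2×0.0654)² = 0.0171
δQ/Q = √(0.0201) = 0.142
Q = 2.08e-05, so δQ = 0.142 × 2.08e-05 = 2.95e-06.

(2.08 ± 0.295) × 10^-5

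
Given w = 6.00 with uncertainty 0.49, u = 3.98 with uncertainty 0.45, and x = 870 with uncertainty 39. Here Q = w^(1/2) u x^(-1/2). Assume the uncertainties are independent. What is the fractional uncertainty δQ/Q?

0.122

Since Q is a product/quotient, work with relative uncertainties:
  (½·δw/w)² = (0.5×0.0817)² = 0.00167;  (1·δu/u)² = (1×0.113)² = 0.0128;  (−½·δx/x)² = (-0.5×0.0448)² = 0.000502
δQ/Q = √(0.0150) = 0.122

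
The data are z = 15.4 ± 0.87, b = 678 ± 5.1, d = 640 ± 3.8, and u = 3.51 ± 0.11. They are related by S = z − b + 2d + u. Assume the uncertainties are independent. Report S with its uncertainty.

621 ± 9.19

For a sum/difference, combine absolute errors in quadrature:
  (δz)² = 0.757;  (δb)² = 26.0;  (2·δd)² = 57.8;  (δu)² = 0.0121
δS = √(84.5) = 9.19
S = 621.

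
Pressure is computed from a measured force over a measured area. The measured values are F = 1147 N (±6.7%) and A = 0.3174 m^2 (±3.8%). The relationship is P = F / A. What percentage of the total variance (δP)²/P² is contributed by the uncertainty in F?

75.7%

(δP/P)² = (1·δF/F)² + (-1·δA/A)²
  F term: (1×0.0670)² = 0.00449
  A term: (-1×0.0380)² = 0.00144
Total = 0.00593. Share from F = 0.00449/0.00593 = 0.757.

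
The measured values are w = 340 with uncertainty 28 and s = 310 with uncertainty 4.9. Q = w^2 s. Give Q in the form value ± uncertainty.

For a monomial Q ∝ w^2, s, fractional errors add in quadrature:
  (2·δw/w)² = (2×0.0824)² = 0.0271;  (1·δs/s)² = (1×0.0158)² = 0.000250
δQ/Q = √(0.0274) = 0.165
Q = 3.58e+07, so δQ = 0.165 × 3.58e+07 = 5.93e+06.

(3.58 ± 0.593) × 10^7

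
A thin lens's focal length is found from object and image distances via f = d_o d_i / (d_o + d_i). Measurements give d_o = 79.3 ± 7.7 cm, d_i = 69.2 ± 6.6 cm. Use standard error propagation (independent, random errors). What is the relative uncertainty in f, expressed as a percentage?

∂f/∂d_o = (d_i/(d_o+d_i))² = 0.217;  ∂f/∂d_i = (d_o/(d_o+d_i))² = 0.285
δf = √((∂f/∂d_o · δd_o)² + (∂f/∂d_i · δd_i)²) = √(2.80 + 3.54) = 2.52 cm
f = 37.0 cm, so δf/f = 2.52/37.0 = 0.0681.

6.81%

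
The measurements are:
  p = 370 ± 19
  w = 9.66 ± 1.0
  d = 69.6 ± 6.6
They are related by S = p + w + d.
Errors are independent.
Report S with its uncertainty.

For a sum/difference, combine absolute errors in quadrature:
  (δp)² = 361;  (δw)² = 1.00;  (δd)² = 43.6
δS = √(406) = 20.1
S = 449.

449 ± 20.1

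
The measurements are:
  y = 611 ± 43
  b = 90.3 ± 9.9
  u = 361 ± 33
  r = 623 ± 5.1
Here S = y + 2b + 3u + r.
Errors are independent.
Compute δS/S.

Absolute uncertainties add in quadrature for a linear combination:
  (δy)² = 1850;  (2·δb)² = 392;  (3·δu)² = 9800;  (δr)² = 26.0
δS = √(12100) = 110
S = 2500, so δS/S = 110/2500 = 0.0440.

0.0440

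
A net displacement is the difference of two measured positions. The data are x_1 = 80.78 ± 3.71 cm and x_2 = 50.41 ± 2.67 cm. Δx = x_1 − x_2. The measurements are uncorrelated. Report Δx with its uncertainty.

30.37 ± 4.57 cm

For a sum/difference, combine absolute errors in quadrature:
  (δx_1)² = 13.8;  (δx_2)² = 7.13
δΔx = √(20.9) = 4.57 cm
Δx = 30.37 cm.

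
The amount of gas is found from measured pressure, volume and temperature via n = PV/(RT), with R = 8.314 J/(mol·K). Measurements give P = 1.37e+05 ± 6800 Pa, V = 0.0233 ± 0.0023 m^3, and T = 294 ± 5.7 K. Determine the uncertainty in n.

For a monomial n ∝ P, V, T^-1, fractional errors add in quadrature:
  (1·δP/P)² = (1×0.0496)² = 0.00246;  (1·δV/V)² = (1×0.0987)² = 0.00974;  (-1·δT/T)² = (-1×0.0194)² = 0.000376
δn/n = √(0.0126) = 0.112
n = 1.31 mol, so δn = 0.112 × 1.31 = 0.146 mol.

0.146 mol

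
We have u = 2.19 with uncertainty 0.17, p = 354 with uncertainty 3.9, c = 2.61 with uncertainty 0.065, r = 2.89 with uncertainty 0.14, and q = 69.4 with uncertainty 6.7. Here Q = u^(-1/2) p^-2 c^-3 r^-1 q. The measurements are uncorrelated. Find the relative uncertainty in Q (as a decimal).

0.139

Q is a product of powers, so relative uncertainties combine in quadrature:
  (−½·δu/u)² = (-0.5×0.0776)² = 0.00151;  (-2·δp/p)² = (-2×0.0110)² = 0.000485;  (-3·δc/c)² = (-3×0.0249)² = 0.00558;  (-1·δr/r)² = (-1×0.0484)² = 0.00235;  (1·δq/q)² = (1×0.0965)² = 0.00932
δQ/Q = √(0.0192) = 0.139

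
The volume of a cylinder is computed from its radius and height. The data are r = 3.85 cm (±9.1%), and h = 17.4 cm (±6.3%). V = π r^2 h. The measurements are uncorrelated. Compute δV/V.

0.193

V is a product of powers, so relative uncertainties combine in quadrature:
  (2·δr/r)² = (2×0.0910)² = 0.0331;  (1·δh/h)² = (1×0.0630)² = 0.00397
δV/V = √(0.0371) = 0.193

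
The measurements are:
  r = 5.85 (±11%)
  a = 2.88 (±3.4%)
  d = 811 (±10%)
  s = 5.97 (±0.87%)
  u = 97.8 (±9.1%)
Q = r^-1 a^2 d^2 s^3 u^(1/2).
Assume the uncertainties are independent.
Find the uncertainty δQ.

Products/powers → add relative errors in quadrature, weighted by exponent:
  (-1·δr/r)² = (-1×0.110)² = 0.0121;  (2·δa/a)² = (2×0.0340)² = 0.00462;  (2·δd/d)² = (2×0.100)² = 0.0400;  (3·δs/s)² = (3×0.00870)² = 0.000681;  (½·δu/u)² = (0.5×0.0910)² = 0.00207
δQ/Q = √(0.0595) = 0.244
Q = 1.96e+09, so δQ = 0.244 × 1.96e+09 = 4.79e+08.

4.79e+08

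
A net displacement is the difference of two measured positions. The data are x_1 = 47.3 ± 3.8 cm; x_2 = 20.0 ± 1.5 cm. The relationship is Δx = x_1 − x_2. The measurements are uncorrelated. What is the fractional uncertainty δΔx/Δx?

0.150

Each term contributes (cᵢ δxᵢ)² to (δΔx)²:
  (δx_1)² = 14.4;  (δx_2)² = 2.25
δΔx = √(16.7) = 4.09 cm
Δx = 27.3 cm, so δΔx/Δx = 4.09/27.3 = 0.150.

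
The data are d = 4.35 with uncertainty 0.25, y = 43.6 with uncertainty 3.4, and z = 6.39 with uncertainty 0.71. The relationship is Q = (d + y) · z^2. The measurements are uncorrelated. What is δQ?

Let u = d + y = 48.0. δu = √(δd² + δy²) = √(0.0625 + 11.6) = 3.41, so δu/u = 0.0711.
Q is then a monomial in u, z:
δQ/Q = √((δu/u)² + (2·δz/z)²) = √(0.00506 + 0.0494) = 0.233
Q = 1960, so δQ = 0.233 × 1960 = 457.

457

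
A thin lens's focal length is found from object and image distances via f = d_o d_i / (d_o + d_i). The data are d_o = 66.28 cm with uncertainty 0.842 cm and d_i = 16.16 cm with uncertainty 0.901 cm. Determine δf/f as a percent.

∂f/∂d_o = (d_i/(d_o+d_i))² = 0.0384;  ∂f/∂d_i = (d_o/(d_o+d_i))² = 0.646
δf = √((∂f/∂d_o · δd_o)² + (∂f/∂d_i · δd_i)²) = √(0.00105 + 0.339) = 0.583 cm
f = 12.99 cm, so δf/f = 0.583/12.99 = 0.0449.

4.49%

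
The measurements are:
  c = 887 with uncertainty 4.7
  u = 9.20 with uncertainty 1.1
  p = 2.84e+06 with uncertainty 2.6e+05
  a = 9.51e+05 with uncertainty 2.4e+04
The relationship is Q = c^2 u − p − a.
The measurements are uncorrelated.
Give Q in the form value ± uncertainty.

(3.45 ± 0.907) × 10^6

Let w = c^2·u = 7.24e+06. δw/w = √((2·δc/c)² + (1·δu/u)²) = √(0.000112 + 0.0143) = 0.120, so δw = 8.69e+05.
Q = w − p − a: δQ = √(δw² + δp² + δa²) = √(7.55e+11 + 6.76e+10 + 5.76e+08) = 9.07e+05
Q = 3.45e+06.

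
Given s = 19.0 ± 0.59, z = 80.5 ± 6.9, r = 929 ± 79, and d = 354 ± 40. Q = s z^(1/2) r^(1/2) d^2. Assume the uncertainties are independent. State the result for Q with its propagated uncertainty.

(6.51 ± 1.54) × 10^8

Q is a product of powers, so relative uncertainties combine in quadrature:
  (1·δs/s)² = (1×0.0311)² = 0.000964;  (½·δz/z)² = (0.5×0.0857)² = 0.00184;  (½·δr/r)² = (0.5×0.0850)² = 0.00181;  (2·δd/d)² = (2×0.113)² = 0.0511
δQ/Q = √(0.0557) = 0.236
Q = 6.51e+08, so δQ = 0.236 × 6.51e+08 = 1.54e+08.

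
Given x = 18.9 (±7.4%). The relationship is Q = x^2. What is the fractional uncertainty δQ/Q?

Q ∝ x^2, so δQ/Q = |2| · δx/x = 2 × 0.0740 = 0.148.

0.148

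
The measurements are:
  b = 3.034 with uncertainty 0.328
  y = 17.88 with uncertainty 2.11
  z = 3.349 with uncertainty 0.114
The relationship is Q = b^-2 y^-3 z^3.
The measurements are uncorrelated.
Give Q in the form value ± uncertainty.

0.0007139 ± 0.000305

Products/powers → add relative errors in quadrature, weighted by exponent:
  (-2·δb/b)² = (-2×0.108)² = 0.0467;  (-3·δy/y)² = (-3×0.118)² = 0.125;  (3·δz/z)² = (3×0.0340)² = 0.0104
δQ/Q = √(0.183) = 0.427
Q = 0.0007139, so δQ = 0.427 × 0.0007139 = 0.000305.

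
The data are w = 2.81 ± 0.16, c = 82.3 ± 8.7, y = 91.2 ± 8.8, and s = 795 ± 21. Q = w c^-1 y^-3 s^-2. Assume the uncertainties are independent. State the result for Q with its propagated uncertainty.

Each factor contributes (exponent × relative error)² to (δQ/Q)²:
  (1·δw/w)² = (1×0.0569)² = 0.00324;  (-1·δc/c)² = (-1×0.106)² = 0.0112;  (-3·δy/y)² = (-3×0.0965)² = 0.0838;  (-2·δs/s)² = (-2×0.0264)² = 0.00279
δQ/Q = √(0.101) = 0.318
Q = 7.12e-14, so δQ = 0.318 × 7.12e-14 = 2.26e-14.

(7.12 ± 2.26) × 10^-14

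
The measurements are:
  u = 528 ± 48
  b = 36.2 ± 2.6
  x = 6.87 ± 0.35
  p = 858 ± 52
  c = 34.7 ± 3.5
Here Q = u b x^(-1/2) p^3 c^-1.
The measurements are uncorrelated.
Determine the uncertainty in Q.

Q is a product of powers, so relative uncertainties combine in quadrature:
  (1·δu/u)² = (1×0.0909)² = 0.00826;  (1·δb/b)² = (1×0.0718)² = 0.00516;  (−½·δx/x)² = (-0.5×0.0509)² = 0.000649;  (3·δp/p)² = (3×0.0606)² = 0.0331;  (-1·δc/c)² = (-1×0.101)² = 0.0102
δQ/Q = √(0.0573) = 0.239
Q = 1.33e+11, so δQ = 0.239 × 1.33e+11 = 3.18e+10.

3.18e+10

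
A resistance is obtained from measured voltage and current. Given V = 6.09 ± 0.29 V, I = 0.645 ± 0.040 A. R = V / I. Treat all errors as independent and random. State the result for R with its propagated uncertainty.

9.44 ± 0.738 Ω

Products/powers → add relative errors in quadrature, weighted by exponent:
  (1·δV/V)² = (1×0.0476)² = 0.00227;  (-1·δI/I)² = (-1×0.0620)² = 0.00385
δR/R = √(0.00611) = 0.0782
R = 9.44 Ω, so δR = 0.0782 × 9.44 = 0.738 Ω.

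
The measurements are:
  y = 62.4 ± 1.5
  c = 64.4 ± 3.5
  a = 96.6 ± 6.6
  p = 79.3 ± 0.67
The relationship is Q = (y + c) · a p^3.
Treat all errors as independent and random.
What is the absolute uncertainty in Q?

4.81e+08

Let u = y + c = 127. δu = √(δy² + δc²) = √(2.25 + 12.2) = 3.81, so δu/u = 0.0300.
Q is then a monomial in u, a, p:
δQ/Q = √((δu/u)² + (1·δa/a)² + (3·δp/p)²) = √(0.000902 + 0.00467 + 0.000642) = 0.0788
Q = 6.11e+09, so δQ = 0.0788 × 6.11e+09 = 4.81e+08.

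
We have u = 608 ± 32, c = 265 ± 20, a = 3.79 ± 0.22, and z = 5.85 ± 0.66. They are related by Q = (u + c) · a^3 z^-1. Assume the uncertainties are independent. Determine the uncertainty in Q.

Let w = u + c = 873. δw = √(δu² + δc²) = √(1020 + 400) = 37.7, so δw/w = 0.0432.
Q is then a monomial in w, a, z:
δQ/Q = √((δw/w)² + (3·δa/a)² + (-1·δz/z)²) = √(0.00187 + 0.0303 + 0.0127) = 0.212
Q = 8120, so δQ = 0.212 × 8120 = 1720.

1720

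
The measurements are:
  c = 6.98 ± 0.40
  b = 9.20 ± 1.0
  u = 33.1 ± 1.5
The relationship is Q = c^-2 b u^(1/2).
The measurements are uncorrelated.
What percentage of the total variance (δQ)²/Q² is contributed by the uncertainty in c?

51.6%

(δQ/Q)² = (-2·δc/c)² + (1·δb/b)² + (½·δu/u)²
  c term: (-2×0.0573)² = 0.0131
  b term: (1×0.109)² = 0.0118
  u term: (0.5×0.0453)² = 0.000513
Total = 0.0255. Share from c = 0.0131/0.0255 = 0.516.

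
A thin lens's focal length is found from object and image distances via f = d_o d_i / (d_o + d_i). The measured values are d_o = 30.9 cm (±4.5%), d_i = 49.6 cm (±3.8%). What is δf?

0.596 cm

∂f/∂d_o = (d_i/(d_o+d_i))² = 0.380;  ∂f/∂d_i = (d_o/(d_o+d_i))² = 0.147
δf = √((∂f/∂d_o · δd_o)² + (∂f/∂d_i · δd_i)²) = √(0.279 + 0.0771) = 0.596 cm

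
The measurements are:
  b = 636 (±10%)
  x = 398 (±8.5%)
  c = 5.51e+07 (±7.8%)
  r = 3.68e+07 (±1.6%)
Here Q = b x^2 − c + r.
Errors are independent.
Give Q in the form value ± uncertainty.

Let p = b·x^2 = 1.01e+08. δp/p = √((1·δb/b)² + (2·δx/x)²) = √(0.0100 + 0.0289) = 0.197, so δp = 1.99e+07.
Q = p − c + r: δQ = √(δp² + δc² + δr²) = √(3.95e+14 + 1.85e+13 + 3.47e+11) = 2.03e+07
Q = 8.24e+07.

(8.24 ± 2.03) × 10^7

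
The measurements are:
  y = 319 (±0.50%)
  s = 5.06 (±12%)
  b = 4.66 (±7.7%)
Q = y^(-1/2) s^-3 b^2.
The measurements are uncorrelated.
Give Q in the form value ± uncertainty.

Each factor contributes (exponent × relative error)² to (δQ/Q)²:
  (−½·δy/y)² = (-0.5×0.00500)² = 6.25e-06;  (-3·δs/s)² = (-3×0.120)² = 0.130;  (2·δb/b)² = (2×0.0770)² = 0.0237
δQ/Q = √(0.153) = 0.392
Q = 0.00938, so δQ = 0.392 × 0.00938 = 0.00367.

0.00938 ± 0.00367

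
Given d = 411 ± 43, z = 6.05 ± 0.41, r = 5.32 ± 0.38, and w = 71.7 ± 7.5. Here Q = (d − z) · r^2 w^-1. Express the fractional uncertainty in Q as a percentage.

20.6%

Let u = d − z = 405. δu = √(δd² + δz²) = √(1850 + 0.168) = 43.0, so δu/u = 0.106.
Q is then a monomial in u, r, w:
δQ/Q = √((δu/u)² + (2·δr/r)² + (-1·δw/w)²) = √(0.0113 + 0.0204 + 0.0109) = 0.206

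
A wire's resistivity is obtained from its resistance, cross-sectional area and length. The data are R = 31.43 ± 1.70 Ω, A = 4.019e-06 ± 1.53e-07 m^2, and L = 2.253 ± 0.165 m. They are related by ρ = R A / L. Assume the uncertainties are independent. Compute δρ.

5.53e-06 Ω·m

Products/powers → add relative errors in quadrature, weighted by exponent:
  (1·δR/R)² = (1×0.0541)² = 0.00293;  (1·δA/A)² = (1×0.0381)² = 0.00145;  (-1·δL/L)² = (-1×0.0732)² = 0.00536
δρ/ρ = √(0.00974) = 0.0987
ρ = 5.607e-05 Ω·m, so δρ = 0.0987 × 5.607e-05 = 5.53e-06 Ω·m.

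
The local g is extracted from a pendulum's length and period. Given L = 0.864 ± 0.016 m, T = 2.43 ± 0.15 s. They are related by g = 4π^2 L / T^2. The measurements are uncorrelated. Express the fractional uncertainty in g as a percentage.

12.5%

Each factor contributes (exponent × relative error)² to (δg/g)²:
  (1·δL/L)² = (1×0.0185)² = 0.000343;  (-2·δT/T)² = (-2×0.0617)² = 0.0152
δg/g = √(0.0156) = 0.125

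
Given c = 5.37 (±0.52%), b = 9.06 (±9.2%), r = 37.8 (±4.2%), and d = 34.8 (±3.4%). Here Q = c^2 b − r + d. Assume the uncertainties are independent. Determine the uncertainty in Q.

Let p = c^2·b = 261. δp/p = √((2·δc/c)² + (1·δb/b)²) = √(0.000108 + 0.00846) = 0.0926, so δp = 24.2.
Q = p − r + d: δQ = √(δp² + δr² + δd²) = √(585 + 2.52 + 1.40) = 24.3

24.3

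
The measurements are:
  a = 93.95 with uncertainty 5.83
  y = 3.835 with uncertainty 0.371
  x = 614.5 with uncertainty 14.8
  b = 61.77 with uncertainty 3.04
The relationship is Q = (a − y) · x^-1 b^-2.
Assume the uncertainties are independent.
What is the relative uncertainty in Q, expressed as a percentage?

Let u = a − y = 90.12. δu = √(δa² + δy²) = √(34.0 + 0.138) = 5.84, so δu/u = 0.0648.
Q is then a monomial in u, x, b:
δQ/Q = √((δu/u)² + (-1·δx/x)² + (-2·δb/b)²) = √(0.00420 + 0.000580 + 0.00969) = 0.120

12.0%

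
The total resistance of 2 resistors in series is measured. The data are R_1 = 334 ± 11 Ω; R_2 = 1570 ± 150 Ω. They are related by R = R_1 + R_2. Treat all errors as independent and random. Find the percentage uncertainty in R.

Absolute uncertainties add in quadrature for a linear combination:
  (δR_1)² = 121;  (δR_2)² = 22500
δR = √(22600) = 150 Ω
R = 1900 Ω, so δR/R = 150/1900 = 0.0790.

7.90%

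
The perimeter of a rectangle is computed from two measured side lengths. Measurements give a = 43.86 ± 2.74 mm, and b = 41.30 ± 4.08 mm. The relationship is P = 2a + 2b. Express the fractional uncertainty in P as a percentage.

For a sum/difference, combine absolute errors in quadrature:
  (2·δa)² = 30.0;  (2·δb)² = 66.6
δP = √(96.6) = 9.83 mm
P = 170.3 mm, so δP/P = 9.83/170.3 = 0.0577.

5.77%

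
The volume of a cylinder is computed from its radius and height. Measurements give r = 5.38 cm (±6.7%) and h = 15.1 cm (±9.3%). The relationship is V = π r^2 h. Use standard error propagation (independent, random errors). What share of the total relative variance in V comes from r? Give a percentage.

67.5%

(δV/V)² = (2·δr/r)² + (1·δh/h)²
  r term: (2×0.0670)² = 0.0180
  h term: (1×0.0930)² = 0.00865
Total = 0.0266. Share from r = 0.0180/0.0266 = 0.675.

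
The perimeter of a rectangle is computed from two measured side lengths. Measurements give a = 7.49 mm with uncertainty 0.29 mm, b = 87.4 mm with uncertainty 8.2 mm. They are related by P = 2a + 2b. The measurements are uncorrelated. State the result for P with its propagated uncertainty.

Sums and differences: (δP)² = Σ (cᵢ δxᵢ)².
  (2·δa)² = 0.336;  (2·δb)² = 269
δP = √(269) = 16.4 mm
P = 190 mm.

190 ± 16.4 mm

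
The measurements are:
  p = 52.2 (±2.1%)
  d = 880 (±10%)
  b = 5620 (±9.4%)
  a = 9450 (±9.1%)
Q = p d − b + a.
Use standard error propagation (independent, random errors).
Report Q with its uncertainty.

49800 ± 4800

Let w = p·d = 45900. δw/w = √((1·δp/p)² + (1·δd/d)²) = √(0.000441 + 0.0100) = 0.102, so δw = 4690.
Q = w − b + a: δQ = √(δw² + δb² + δa²) = √(2.2e+07 + 2.79e+05 + 7.4e+05) = 4800
Q = 49800.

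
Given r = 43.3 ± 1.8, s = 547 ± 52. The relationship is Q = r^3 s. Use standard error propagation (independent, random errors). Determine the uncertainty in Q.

For a monomial Q ∝ r^3, s, fractional errors add in quadrature:
  (3·δr/r)² = (3×0.0416)² = 0.0156;  (1·δs/s)² = (1×0.0951)² = 0.00904
δQ/Q = √(0.0246) = 0.157
Q = 4.44e+07, so δQ = 0.157 × 4.44e+07 = 6.96e+06.

6.96e+06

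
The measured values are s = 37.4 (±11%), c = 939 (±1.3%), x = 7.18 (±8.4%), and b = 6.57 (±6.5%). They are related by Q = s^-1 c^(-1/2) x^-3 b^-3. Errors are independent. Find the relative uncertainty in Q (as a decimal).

0.337

For a monomial Q ∝ s^-1, c^(-1/2), x^-3, b^-3, fractional errors add in quadrature:
  (-1·δs/s)² = (-1×0.110)² = 0.0121;  (−½·δc/c)² = (-0.5×0.0130)² = 4.23e-05;  (-3·δx/x)² = (-3×0.0840)² = 0.0635;  (-3·δb/b)² = (-3×0.0650)² = 0.0380
δQ/Q = √(0.114) = 0.337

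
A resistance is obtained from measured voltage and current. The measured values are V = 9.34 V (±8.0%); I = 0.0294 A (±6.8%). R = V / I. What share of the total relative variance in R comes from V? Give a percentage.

58.1%

(δR/R)² = (1·δV/V)² + (-1·δI/I)²
  V term: (1×0.0800)² = 0.00640
  I term: (-1×0.0680)² = 0.00462
Total = 0.0110. Share from V = 0.00640/0.0110 = 0.581.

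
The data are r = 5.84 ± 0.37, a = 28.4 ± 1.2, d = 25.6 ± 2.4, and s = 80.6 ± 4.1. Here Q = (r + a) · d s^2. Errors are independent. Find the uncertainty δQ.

8.15e+05

Let u = r + a = 34.2. δu = √(δr² + δa²) = √(0.137 + 1.44) = 1.26, so δu/u = 0.0367.
Q is then a monomial in u, d, s:
δQ/Q = √((δu/u)² + (1·δd/d)² + (2·δs/s)²) = √(0.00135 + 0.00879 + 0.0104) = 0.143
Q = 5.69e+06, so δQ = 0.143 × 5.69e+06 = 8.15e+05.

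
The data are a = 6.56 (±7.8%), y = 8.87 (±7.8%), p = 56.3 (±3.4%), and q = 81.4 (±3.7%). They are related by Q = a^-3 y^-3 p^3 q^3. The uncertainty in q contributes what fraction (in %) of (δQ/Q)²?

(δQ/Q)² = (-3·δa/a)² + (-3·δy/y)² + (3·δp/p)² + (3·δq/q)²
  a term: (-3×0.0780)² = 0.0548
  y term: (-3×0.0780)² = 0.0548
  p term: (3×0.0340)² = 0.0104
  q term: (3×0.0370)² = 0.0123
Total = 0.132. Share from q = 0.0123/0.132 = 0.0932.

9.32%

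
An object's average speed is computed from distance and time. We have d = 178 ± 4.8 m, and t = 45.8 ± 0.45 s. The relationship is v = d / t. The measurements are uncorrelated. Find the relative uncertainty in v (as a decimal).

v is a product of powers, so relative uncertainties combine in quadrature:
  (1·δd/d)² = (1×0.0270)² = 0.000727;  (-1·δt/t)² = (-1×0.00983)² = 9.65e-05
δv/v = √(0.000824) = 0.0287

0.0287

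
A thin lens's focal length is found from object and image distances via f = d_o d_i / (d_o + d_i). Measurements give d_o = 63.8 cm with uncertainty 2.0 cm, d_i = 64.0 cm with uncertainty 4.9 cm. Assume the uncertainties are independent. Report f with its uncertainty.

∂f/∂d_o = (d_i/(d_o+d_i))² = 0.251;  ∂f/∂d_i = (d_o/(d_o+d_i))² = 0.249
δf = √((∂f/∂d_o · δd_o)² + (∂f/∂d_i · δd_i)²) = √(0.252 + 1.49) = 1.32 cm
f = 31.9 cm.

31.9 ± 1.32 cm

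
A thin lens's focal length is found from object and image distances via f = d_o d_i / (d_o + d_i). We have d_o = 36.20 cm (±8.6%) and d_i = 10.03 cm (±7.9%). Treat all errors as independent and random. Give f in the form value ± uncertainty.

∂f/∂d_o = (d_i/(d_o+d_i))² = 0.0471;  ∂f/∂d_i = (d_o/(d_o+d_i))² = 0.613
δf = √((∂f/∂d_o · δd_o)² + (∂f/∂d_i · δd_i)²) = √(0.0215 + 0.236) = 0.507 cm
f = 7.854 cm.

7.854 ± 0.507 cm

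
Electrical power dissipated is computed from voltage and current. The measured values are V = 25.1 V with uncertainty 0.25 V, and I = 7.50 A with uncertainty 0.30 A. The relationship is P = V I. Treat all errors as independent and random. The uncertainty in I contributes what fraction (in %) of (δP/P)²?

94.2%

(δP/P)² = (1·δV/V)² + (1·δI/I)²
  V term: (1×0.00996)² = 9.92e-05
  I term: (1×0.0400)² = 0.00160
Total = 0.00170. Share from I = 0.00160/0.00170 = 0.942.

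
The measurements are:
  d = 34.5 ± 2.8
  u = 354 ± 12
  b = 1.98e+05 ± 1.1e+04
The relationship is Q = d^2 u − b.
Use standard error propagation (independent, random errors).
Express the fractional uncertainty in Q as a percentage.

Let p = d^2·u = 4.21e+05. δp/p = √((2·δd/d)² + (1·δu/u)²) = √(0.0263 + 0.00115) = 0.166, so δp = 69900.
Q = p − b: δQ = √(δp² + δb²) = √(4.88e+09 + 1.21e+08) = 70700
Q = 2.23e+05, so δQ/Q = 70700/2.23e+05 = 0.317.

31.7%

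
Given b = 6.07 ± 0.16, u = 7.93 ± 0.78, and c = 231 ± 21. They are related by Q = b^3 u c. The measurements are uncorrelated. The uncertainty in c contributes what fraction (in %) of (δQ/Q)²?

(δQ/Q)² = (3·δb/b)² + (1·δu/u)² + (1·δc/c)²
  b term: (3×0.0264)² = 0.00625
  u term: (1×0.0984)² = 0.00967
  c term: (1×0.0909)² = 0.00826
Total = 0.0242. Share from c = 0.00826/0.0242 = 0.342.

34.2%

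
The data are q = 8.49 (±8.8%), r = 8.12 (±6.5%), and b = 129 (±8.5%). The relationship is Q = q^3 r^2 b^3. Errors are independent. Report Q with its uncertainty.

Each factor contributes (exponent × relative error)² to (δQ/Q)²:
  (3·δq/q)² = (3×0.0880)² = 0.0697;  (2·δr/r)² = (2×0.0650)² = 0.0169;  (3·δb/b)² = (3×0.0850)² = 0.0650
δQ/Q = √(0.152) = 0.389
Q = 8.66e+10, so δQ = 0.389 × 8.66e+10 = 3.37e+10.

(8.66 ± 3.37) × 10^10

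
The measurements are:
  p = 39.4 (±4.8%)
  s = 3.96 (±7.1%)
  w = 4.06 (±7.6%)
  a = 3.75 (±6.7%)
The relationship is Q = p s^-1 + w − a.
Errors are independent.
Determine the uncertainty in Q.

Let h = p·s^-1 = 9.95. δh/h = √((1·δp/p)² + (-1·δs/s)²) = √(0.00230 + 0.00504) = 0.0857, so δh = 0.853.
Q = h + w − a: δQ = √(δh² + δw² + δa²) = √(0.727 + 0.0952 + 0.0631) = 0.941

0.941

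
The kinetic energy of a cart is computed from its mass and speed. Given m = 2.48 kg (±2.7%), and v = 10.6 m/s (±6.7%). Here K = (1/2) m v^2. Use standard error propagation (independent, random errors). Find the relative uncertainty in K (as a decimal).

For a monomial K ∝ m, v^2, fractional errors add in quadrature:
  (1·δm/m)² = (1×0.0270)² = 0.000729;  (2·δv/v)² = (2×0.0670)² = 0.0180
δK/K = √(0.0187) = 0.137

0.137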